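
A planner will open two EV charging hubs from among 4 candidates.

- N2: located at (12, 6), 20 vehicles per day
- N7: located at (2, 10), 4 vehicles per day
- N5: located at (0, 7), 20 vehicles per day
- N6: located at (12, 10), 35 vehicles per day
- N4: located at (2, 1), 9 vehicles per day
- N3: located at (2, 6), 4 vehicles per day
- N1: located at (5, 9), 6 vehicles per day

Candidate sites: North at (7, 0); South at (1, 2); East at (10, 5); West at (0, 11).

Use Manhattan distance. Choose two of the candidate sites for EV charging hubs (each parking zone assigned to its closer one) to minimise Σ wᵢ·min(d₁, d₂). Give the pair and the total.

Evaluate every pair (each demand assigned to the nearer of the two):
  {South, East}: total = 553
  {East, West}: total = 575
  {North, East}: total = 741
  {North, West}: total = 891
  {South, West}: total = 927
  {North, South}: total = 1005
Best pair: {South, East} with total 553.

{South, East}, total 553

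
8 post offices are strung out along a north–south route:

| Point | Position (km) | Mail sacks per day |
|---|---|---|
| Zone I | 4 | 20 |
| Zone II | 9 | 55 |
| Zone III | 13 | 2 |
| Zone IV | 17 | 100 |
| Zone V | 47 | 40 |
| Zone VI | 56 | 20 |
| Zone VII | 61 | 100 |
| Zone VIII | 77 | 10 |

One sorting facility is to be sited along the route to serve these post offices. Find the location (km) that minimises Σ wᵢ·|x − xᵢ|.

x = 17

For a sum of weighted absolute distances on a line, the optimum is the weighted median (not the mean). Total weight W = 347; half-weight = 173.5.
Sort by position and accumulate weight:
  km 4 (Zone I, w=20) → cum 20
  km 9 (Zone II, w=55) → cum 75
  km 13 (Zone III, w=2) → cum 77
  km 17 (Zone IV, w=100) → cum 177  ≥ 173.5 → median here
  km 47 (Zone V, w=40) → cum 217
  km 56 (Zone VI, w=20) → cum 237
  km 61 (Zone VII, w=100) → cum 337
  km 77 (Zone VIII, w=10) → cum 347
Optimal location: km 17.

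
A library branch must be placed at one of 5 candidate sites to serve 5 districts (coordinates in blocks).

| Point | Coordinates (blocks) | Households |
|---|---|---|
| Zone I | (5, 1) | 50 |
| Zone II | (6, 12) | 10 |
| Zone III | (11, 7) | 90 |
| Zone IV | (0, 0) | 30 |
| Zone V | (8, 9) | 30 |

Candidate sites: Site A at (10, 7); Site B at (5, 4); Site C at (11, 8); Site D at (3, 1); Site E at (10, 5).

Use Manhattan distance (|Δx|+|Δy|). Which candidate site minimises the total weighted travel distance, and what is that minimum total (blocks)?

Total weighted distance at each candidate:
  Site A (10, 7): total = 1360
  Site B (5, 4): total = 1560
  Site C (11, 8): total = 1520
  Site D (3, 1): total = 2010
  Site E (10, 5): total = 1460
Minimum is at Site A with total 1360 blocks.

Site A, total 1360 blocks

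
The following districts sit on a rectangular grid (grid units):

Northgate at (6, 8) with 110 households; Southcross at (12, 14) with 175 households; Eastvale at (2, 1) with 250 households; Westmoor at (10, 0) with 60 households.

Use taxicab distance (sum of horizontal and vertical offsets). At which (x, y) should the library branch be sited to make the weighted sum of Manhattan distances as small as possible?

(6, 1)

Manhattan distance separates: Σwᵢ(|x−xᵢ|+|y−yᵢ|) = Σwᵢ|x−xᵢ| + Σwᵢ|y−yᵢ|, so x and y are optimised independently as 1-D weighted medians.
Total weight W = 595; half = 297.5.
x-coordinate, sorted with cumulative weight:
  x=2 (Eastvale, w=250) cum 250
  x=6 (Northgate, w=110) cum 360  ← median
  x=10 (Westmoor, w=60) cum 420
  x=12 (Southcross, w=175) cum 595
⇒ x* = 6
y-coordinate, sorted with cumulative weight:
  y=0 (Westmoor, w=60) cum 60
  y=1 (Eastvale, w=250) cum 310  ← median
  y=8 (Northgate, w=110) cum 420
  y=14 (Southcross, w=175) cum 595
⇒ y* = 1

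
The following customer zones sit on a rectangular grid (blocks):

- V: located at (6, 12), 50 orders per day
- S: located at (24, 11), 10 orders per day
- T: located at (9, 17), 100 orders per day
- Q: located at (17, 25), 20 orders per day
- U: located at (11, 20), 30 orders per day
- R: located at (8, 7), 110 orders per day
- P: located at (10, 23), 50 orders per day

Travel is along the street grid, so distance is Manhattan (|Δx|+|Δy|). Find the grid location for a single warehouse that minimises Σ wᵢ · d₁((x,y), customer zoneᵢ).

Manhattan distance separates: Σwᵢ(|x−xᵢ|+|y−yᵢ|) = Σwᵢ|x−xᵢ| + Σwᵢ|y−yᵢ|, so x and y are optimised independently as 1-D weighted medians.
Total weight W = 370; half = 185.
x-coordinate, sorted with cumulative weight:
  x=6 (V, w=50) cum 50
  x=8 (R, w=110) cum 160
  x=9 (T, w=100) cum 260  ← median
  x=10 (P, w=50) cum 310
  x=11 (U, w=30) cum 340
  x=17 (Q, w=20) cum 360
  x=24 (S, w=10) cum 370
⇒ x* = 9
y-coordinate, sorted with cumulative weight:
  y=7 (R, w=110) cum 110
  y=11 (S, w=10) cum 120
  y=12 (V, w=50) cum 170
  y=17 (T, w=100) cum 270  ← median
  y=20 (U, w=30) cum 300
  y=23 (P, w=50) cum 350
  y=25 (Q, w=20) cum 370
⇒ y* = 17

(9, 17)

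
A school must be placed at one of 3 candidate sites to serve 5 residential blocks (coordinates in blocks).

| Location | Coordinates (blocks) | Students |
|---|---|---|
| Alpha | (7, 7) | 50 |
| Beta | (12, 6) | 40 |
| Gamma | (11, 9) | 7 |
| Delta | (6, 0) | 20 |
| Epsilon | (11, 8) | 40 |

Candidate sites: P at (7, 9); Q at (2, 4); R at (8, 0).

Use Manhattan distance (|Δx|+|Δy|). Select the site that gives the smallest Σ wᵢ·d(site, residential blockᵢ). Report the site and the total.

Total weighted distance at each candidate:
  P (7, 9): total = 848
  Q (2, 4): total = 1658
  R (8, 0): total = 1364
Minimum is at P with total 848 blocks.

P, total 848 blocks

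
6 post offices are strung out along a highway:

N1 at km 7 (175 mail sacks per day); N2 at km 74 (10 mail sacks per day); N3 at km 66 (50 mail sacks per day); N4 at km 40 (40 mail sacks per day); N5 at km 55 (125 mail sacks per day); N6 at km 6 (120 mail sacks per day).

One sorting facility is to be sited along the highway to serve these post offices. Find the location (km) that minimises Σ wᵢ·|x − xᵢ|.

For a sum of weighted absolute distances on a line, the optimum is the weighted median (not the mean). Total weight W = 520; half-weight = 260.
Sort by position and accumulate weight:
  km 6 (N6, w=120) → cum 120
  km 7 (N1, w=175) → cum 295  ≥ 260 → median here
  km 40 (N4, w=40) → cum 335
  km 55 (N5, w=125) → cum 460
  km 66 (N3, w=50) → cum 510
  km 74 (N2, w=10) → cum 520
Optimal location: km 7.

x = 7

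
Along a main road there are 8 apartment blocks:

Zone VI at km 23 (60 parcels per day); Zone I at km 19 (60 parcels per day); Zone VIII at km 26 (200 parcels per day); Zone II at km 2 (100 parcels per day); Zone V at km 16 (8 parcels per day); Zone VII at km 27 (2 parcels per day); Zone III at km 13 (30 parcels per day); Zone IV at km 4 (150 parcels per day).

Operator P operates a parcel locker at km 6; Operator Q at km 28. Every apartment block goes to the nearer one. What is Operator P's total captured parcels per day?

288

The indifferent point is the midpoint (6+28)/2 = 17; apartment blocks left of it (closer to Operator P at 6) go to Operator P, those right go to Operator Q.
  Zone II at 2 (w=100) → Operator P
  Zone IV at 4 (w=150) → Operator P
  Zone III at 13 (w=30) → Operator P
  Zone V at 16 (w=8) → Operator P
  Zone I at 19 (w=60) → Operator Q
  Zone VI at 23 (w=60) → Operator Q
  Zone VIII at 26 (w=200) → Operator Q
  Zone VII at 27 (w=2) → Operator Q
Operator P captures 288; Operator Q captures 322.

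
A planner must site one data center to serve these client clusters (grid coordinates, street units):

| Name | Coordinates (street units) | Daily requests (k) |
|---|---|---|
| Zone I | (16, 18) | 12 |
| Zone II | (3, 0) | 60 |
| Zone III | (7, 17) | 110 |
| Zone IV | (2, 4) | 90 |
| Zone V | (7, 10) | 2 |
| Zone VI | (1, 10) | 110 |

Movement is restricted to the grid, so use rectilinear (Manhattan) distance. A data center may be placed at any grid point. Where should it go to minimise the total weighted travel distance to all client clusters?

(2, 10)

Manhattan distance separates: Σwᵢ(|x−xᵢ|+|y−yᵢ|) = Σwᵢ|x−xᵢ| + Σwᵢ|y−yᵢ|, so x and y are optimised independently as 1-D weighted medians.
Total weight W = 384; half = 192.
x-coordinate, sorted with cumulative weight:
  x=1 (Zone VI, w=110) cum 110
  x=2 (Zone IV, w=90) cum 200  ← median
  x=3 (Zone II, w=60) cum 260
  x=7 (Zone III, w=110) cum 370
  x=7 (Zone V, w=2) cum 372
  x=16 (Zone I, w=12) cum 384
⇒ x* = 2
y-coordinate, sorted with cumulative weight:
  y=0 (Zone II, w=60) cum 60
  y=4 (Zone IV, w=90) cum 150
  y=10 (Zone V, w=2) cum 152
  y=10 (Zone VI, w=110) cum 262  ← median
  y=17 (Zone III, w=110) cum 372
  y=18 (Zone I, w=12) cum 384
⇒ y* = 10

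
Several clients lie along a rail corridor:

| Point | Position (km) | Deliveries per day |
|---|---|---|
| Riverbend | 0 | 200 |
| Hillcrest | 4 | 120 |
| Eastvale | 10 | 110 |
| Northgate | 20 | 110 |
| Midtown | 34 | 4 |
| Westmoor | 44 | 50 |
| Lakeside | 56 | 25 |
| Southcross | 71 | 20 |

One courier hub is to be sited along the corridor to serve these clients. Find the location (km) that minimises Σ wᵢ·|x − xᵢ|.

x = 4

For a sum of weighted absolute distances on a line, the optimum is the weighted median (not the mean). Total weight W = 639; half-weight = 319.5.
Sort by position and accumulate weight:
  km 0 (Riverbend, w=200) → cum 200
  km 4 (Hillcrest, w=120) → cum 320  ≥ 319.5 → median here
  km 10 (Eastvale, w=110) → cum 430
  km 20 (Northgate, w=110) → cum 540
  km 34 (Midtown, w=4) → cum 544
  km 44 (Westmoor, w=50) → cum 594
  km 56 (Lakeside, w=25) → cum 619
  km 71 (Southcross, w=20) → cum 639
Optimal location: km 4.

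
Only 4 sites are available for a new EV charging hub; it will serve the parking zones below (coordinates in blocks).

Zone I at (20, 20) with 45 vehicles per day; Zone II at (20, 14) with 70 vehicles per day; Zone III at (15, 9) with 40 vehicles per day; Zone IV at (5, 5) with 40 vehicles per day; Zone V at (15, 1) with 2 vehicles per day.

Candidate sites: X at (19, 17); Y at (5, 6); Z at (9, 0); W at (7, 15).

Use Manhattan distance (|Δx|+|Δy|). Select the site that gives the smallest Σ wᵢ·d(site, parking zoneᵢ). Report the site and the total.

X, total 2020 blocks

Total weighted distance at each candidate:
  X (19, 17): total = 2020
  Y (5, 6): total = 3505
  Z (9, 0): total = 4119
  W (7, 15): total = 2874
Minimum is at X with total 2020 blocks.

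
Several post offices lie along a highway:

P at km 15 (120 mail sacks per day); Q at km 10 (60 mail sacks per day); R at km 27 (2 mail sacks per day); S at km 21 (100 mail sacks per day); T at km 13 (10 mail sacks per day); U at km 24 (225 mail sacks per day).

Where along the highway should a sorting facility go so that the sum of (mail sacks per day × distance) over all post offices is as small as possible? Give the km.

For a sum of weighted absolute distances on a line, the optimum is the weighted median (not the mean). Total weight W = 517; half-weight = 258.5.
Sort by position and accumulate weight:
  km 10 (Q, w=60) → cum 60
  km 13 (T, w=10) → cum 70
  km 15 (P, w=120) → cum 190
  km 21 (S, w=100) → cum 290  ≥ 258.5 → median here
  km 24 (U, w=225) → cum 515
  km 27 (R, w=2) → cum 517
Optimal location: km 21.

x = 21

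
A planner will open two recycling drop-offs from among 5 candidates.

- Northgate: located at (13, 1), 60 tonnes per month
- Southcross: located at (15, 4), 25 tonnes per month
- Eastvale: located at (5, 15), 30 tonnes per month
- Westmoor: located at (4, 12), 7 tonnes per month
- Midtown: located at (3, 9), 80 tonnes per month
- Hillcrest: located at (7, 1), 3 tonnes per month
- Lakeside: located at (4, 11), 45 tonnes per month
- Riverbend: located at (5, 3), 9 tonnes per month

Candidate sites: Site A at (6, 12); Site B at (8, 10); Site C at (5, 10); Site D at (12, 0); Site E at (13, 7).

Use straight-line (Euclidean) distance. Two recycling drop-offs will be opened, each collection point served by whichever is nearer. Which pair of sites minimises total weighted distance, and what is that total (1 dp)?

{Site C, Site D}, total 696.3

Evaluate every pair (each demand assigned to the nearer of the two):
  {Site C, Site D}: total = 696.3
  {Site A, Site D}: total = 842.6
  {Site C, Site E}: total = 946.8
  {Site B, Site D}: total = 1093.4
  {Site A, Site E}: total = 1105.0
  {Site B, Site E}: total = 1343.8
  {Site B, Site C}: total = 1346.6
  {Site A, Site C}: total = 1456.1
  {Site A, Site B}: total = 1492.8
  {Site D, Site E}: total = 1929.4
Best pair: {Site C, Site D} with total 696.3.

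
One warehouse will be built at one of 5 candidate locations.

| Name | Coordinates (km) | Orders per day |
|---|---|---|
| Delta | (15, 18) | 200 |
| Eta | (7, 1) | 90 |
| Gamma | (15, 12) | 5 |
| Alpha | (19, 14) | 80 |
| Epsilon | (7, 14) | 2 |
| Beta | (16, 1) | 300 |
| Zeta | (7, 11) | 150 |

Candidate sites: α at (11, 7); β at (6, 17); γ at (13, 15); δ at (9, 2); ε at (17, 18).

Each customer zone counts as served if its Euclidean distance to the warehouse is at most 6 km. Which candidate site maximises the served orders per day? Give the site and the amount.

ε, covering 280

Coverage radius r = 6 km; a point is covered iff (Δx)²+(Δy)² ≤ 6² = 36.
  α (11, 7): covers {Zeta} → 150
  β (6, 17): covers {Epsilon} → 2
  γ (13, 15): covers {Delta, Gamma} → 205
  δ (9, 2): covers {Eta} → 90
  ε (17, 18): covers {Delta, Alpha} → 280
Maximum coverage at ε: 280 orders per day.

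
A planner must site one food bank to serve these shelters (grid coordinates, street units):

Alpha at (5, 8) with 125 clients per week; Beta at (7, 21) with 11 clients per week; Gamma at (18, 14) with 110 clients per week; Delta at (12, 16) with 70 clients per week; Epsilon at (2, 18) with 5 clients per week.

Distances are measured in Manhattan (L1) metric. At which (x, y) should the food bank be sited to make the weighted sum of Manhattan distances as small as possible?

(12, 14)

Manhattan distance separates: Σwᵢ(|x−xᵢ|+|y−yᵢ|) = Σwᵢ|x−xᵢ| + Σwᵢ|y−yᵢ|, so x and y are optimised independently as 1-D weighted medians.
Total weight W = 321; half = 160.5.
x-coordinate, sorted with cumulative weight:
  x=2 (Epsilon, w=5) cum 5
  x=5 (Alpha, w=125) cum 130
  x=7 (Beta, w=11) cum 141
  x=12 (Delta, w=70) cum 211  ← median
  x=18 (Gamma, w=110) cum 321
⇒ x* = 12
y-coordinate, sorted with cumulative weight:
  y=8 (Alpha, w=125) cum 125
  y=14 (Gamma, w=110) cum 235  ← median
  y=16 (Delta, w=70) cum 305
  y=18 (Epsilon, w=5) cum 310
  y=21 (Beta, w=11) cum 321
⇒ y* = 14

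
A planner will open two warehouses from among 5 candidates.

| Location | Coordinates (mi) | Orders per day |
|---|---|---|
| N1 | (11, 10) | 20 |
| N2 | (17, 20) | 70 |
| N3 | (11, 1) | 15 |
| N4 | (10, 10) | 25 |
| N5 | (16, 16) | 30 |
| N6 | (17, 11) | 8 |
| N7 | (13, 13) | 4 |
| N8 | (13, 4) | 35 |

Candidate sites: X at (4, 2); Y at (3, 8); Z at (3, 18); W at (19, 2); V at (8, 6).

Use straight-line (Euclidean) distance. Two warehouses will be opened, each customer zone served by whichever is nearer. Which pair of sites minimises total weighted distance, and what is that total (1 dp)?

{Z, V}, total 1978.7

Evaluate every pair (each demand assigned to the nearer of the two):
  {Z, V}: total = 1978.7
  {W, V}: total = 2145.1
  {X, V}: total = 2153.7
  {Y, V}: total = 2153.7
  {Z, W}: total = 2337.3
  {Y, Z}: total = 2427.1
  {X, Z}: total = 2445.8
  {Y, W}: total = 2505.0
  {X, W}: total = 2611.2
  {X, Y}: total = 2683.6
Best pair: {Z, V} with total 1978.7.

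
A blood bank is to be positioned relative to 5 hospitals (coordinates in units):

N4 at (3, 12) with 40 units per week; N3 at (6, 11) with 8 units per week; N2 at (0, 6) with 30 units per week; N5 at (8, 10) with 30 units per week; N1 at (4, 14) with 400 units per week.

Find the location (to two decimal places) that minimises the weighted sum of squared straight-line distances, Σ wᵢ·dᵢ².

(3.95, 13.09)

The minimiser of Σwᵢ‖p−pᵢ‖² is the weighted centroid p* = (Σwᵢpᵢ)/(Σwᵢ).
Σwᵢ = 508.
Σwᵢxᵢ = 40·3 + 8·6 + 30·0 + 30·8 + 400·4 = 2008.
Σwᵢyᵢ = 40·12 + 8·11 + 30·6 + 30·10 + 400·14 = 6648.
x* = 2008/508 = 3.95, y* = 6648/508 = 13.09.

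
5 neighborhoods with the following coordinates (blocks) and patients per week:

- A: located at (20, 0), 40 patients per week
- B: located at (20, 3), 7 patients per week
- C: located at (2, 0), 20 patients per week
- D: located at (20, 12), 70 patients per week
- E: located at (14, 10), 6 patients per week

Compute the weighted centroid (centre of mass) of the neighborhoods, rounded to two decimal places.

(17.23, 6.44)

The minimiser of Σwᵢ‖p−pᵢ‖² is the weighted centroid p* = (Σwᵢpᵢ)/(Σwᵢ).
Σwᵢ = 143.
Σwᵢxᵢ = 40·20 + 7·20 + 20·2 + 70·20 + 6·14 = 2464.
Σwᵢyᵢ = 40·0 + 7·3 + 20·0 + 70·12 + 6·10 = 921.
x* = 2464/143 = 17.23, y* = 921/143 = 6.44.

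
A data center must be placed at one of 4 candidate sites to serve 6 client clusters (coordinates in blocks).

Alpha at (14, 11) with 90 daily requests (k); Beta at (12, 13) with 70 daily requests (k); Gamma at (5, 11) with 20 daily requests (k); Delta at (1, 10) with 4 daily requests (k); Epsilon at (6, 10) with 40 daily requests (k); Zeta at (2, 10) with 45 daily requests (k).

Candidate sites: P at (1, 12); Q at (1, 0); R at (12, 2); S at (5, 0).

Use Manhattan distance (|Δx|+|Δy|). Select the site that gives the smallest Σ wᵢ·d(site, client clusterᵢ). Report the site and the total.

Total weighted distance at each candidate:
  P (1, 12): total = 2623
  Q (1, 0): total = 5275
  R (12, 2): total = 3526
  S (5, 0): total = 4501
Minimum is at P with total 2623 blocks.

P, total 2623 blocks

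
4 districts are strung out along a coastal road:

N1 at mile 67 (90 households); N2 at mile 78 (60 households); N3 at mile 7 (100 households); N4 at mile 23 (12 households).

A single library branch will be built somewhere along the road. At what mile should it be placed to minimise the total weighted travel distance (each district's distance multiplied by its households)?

x = 67

For a sum of weighted absolute distances on a line, the optimum is the weighted median (not the mean). Total weight W = 262; half-weight = 131.
Sort by position and accumulate weight:
  mile 7 (N3, w=100) → cum 100
  mile 23 (N4, w=12) → cum 112
  mile 67 (N1, w=90) → cum 202  ≥ 131 → median here
  mile 78 (N2, w=60) → cum 262
Optimal location: mile 67.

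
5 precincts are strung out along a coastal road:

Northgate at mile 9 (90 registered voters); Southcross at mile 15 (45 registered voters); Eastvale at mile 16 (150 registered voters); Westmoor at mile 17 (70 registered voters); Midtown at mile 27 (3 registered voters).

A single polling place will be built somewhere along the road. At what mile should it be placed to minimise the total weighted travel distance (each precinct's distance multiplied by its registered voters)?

For a sum of weighted absolute distances on a line, the optimum is the weighted median (not the mean). Total weight W = 358; half-weight = 179.
Sort by position and accumulate weight:
  mile 9 (Northgate, w=90) → cum 90
  mile 15 (Southcross, w=45) → cum 135
  mile 16 (Eastvale, w=150) → cum 285  ≥ 179 → median here
  mile 17 (Westmoor, w=70) → cum 355
  mile 27 (Midtown, w=3) → cum 358
Optimal location: mile 16.

x = 16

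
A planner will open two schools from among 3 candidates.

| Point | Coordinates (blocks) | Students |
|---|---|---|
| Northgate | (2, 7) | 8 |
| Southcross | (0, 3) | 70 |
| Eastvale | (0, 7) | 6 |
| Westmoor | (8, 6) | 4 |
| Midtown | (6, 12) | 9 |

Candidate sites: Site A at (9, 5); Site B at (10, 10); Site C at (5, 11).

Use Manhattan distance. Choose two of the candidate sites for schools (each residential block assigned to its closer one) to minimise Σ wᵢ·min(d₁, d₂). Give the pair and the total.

{Site A, Site C}, total 906

Evaluate every pair (each demand assigned to the nearer of the two):
  {Site A, Site C}: total = 906
  {Site A, Site B}: total = 970
  {Site B, Site C}: total = 1062
Best pair: {Site A, Site C} with total 906.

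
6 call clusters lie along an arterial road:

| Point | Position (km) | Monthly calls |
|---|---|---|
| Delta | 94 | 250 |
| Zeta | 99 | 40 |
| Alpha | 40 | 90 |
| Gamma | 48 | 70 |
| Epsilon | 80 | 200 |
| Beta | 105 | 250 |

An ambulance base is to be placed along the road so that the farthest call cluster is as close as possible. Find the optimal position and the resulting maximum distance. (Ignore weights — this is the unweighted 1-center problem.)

location 72.5, max distance 32.5

The 1-center on a line is the midpoint of the two extreme points: leftmost at 40, rightmost at 105.
Optimal location = (40 + 105)/2 = 72.5; maximum distance = (105 − 40)/2 = 32.5.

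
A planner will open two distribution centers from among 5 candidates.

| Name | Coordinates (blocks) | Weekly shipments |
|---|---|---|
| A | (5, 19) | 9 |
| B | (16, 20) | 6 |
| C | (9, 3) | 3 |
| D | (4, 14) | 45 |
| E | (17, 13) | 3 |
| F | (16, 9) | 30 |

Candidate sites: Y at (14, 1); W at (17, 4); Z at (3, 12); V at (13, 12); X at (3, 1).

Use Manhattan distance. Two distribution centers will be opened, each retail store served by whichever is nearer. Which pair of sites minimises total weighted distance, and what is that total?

{Z, V}, total 516

Evaluate every pair (each demand assigned to the nearer of the two):
  {Z, V}: total = 516
  {W, Z}: total = 552
  {Y, Z}: total = 708
  {Z, X}: total = 891
  {Y, V}: total = 912
  {V, X}: total = 915
  {W, V}: total = 918
  {W, X}: total = 1143
  {Y, X}: total = 1302
  {Y, W}: total = 1608
Best pair: {Z, V} with total 516.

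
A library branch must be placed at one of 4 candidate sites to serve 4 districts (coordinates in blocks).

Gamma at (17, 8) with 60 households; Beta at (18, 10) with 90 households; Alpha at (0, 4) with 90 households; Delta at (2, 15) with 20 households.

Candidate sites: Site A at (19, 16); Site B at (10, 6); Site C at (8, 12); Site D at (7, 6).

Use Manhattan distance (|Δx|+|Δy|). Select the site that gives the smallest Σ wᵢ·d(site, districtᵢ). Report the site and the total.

Site B, total 3040 blocks

Total weighted distance at each candidate:
  Site A (19, 16): total = 4380
  Site B (10, 6): total = 3040
  Site C (8, 12): total = 3480
  Site D (7, 6): total = 3160
Minimum is at Site B with total 3040 blocks.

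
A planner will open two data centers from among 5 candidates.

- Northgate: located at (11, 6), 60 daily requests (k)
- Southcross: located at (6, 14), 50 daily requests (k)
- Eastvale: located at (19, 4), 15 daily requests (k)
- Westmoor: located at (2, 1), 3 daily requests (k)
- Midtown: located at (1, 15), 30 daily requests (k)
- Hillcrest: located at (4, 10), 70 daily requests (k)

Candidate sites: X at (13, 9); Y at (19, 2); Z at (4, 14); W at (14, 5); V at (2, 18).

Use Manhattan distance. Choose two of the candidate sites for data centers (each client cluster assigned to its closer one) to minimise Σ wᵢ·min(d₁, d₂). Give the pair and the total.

Evaluate every pair (each demand assigned to the nearer of the two):
  {Z, W}: total = 875
  {X, Z}: total = 1010
  {Y, Z}: total = 1295
  {W, V}: total = 1598
  {X, V}: total = 1736
  {Z, V}: total = 1820
  {Y, V}: total = 2021
  {X, W}: total = 2218
  {X, Y}: total = 2224
  {Y, W}: total = 2908
Best pair: {Z, W} with total 875.

{Z, W}, total 875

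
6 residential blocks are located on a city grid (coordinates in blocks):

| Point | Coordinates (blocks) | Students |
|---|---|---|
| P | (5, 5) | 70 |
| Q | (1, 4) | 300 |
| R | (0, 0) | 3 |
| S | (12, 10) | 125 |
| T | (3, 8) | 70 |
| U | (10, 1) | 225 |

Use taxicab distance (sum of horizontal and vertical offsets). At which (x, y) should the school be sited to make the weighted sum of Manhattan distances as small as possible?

(5, 4)

Manhattan distance separates: Σwᵢ(|x−xᵢ|+|y−yᵢ|) = Σwᵢ|x−xᵢ| + Σwᵢ|y−yᵢ|, so x and y are optimised independently as 1-D weighted medians.
Total weight W = 793; half = 396.5.
x-coordinate, sorted with cumulative weight:
  x=0 (R, w=3) cum 3
  x=1 (Q, w=300) cum 303
  x=3 (T, w=70) cum 373
  x=5 (P, w=70) cum 443  ← median
  x=10 (U, w=225) cum 668
  x=12 (S, w=125) cum 793
⇒ x* = 5
y-coordinate, sorted with cumulative weight:
  y=0 (R, w=3) cum 3
  y=1 (U, w=225) cum 228
  y=4 (Q, w=300) cum 528  ← median
  y=5 (P, w=70) cum 598
  y=8 (T, w=70) cum 668
  y=10 (S, w=125) cum 793
⇒ y* = 4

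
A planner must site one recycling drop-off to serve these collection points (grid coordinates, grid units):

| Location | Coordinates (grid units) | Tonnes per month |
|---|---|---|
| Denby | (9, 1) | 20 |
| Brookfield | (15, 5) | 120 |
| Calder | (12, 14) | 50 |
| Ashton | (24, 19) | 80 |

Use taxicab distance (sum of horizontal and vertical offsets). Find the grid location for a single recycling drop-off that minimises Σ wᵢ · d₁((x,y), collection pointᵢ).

(15, 5)

Manhattan distance separates: Σwᵢ(|x−xᵢ|+|y−yᵢ|) = Σwᵢ|x−xᵢ| + Σwᵢ|y−yᵢ|, so x and y are optimised independently as 1-D weighted medians.
Total weight W = 270; half = 135.
x-coordinate, sorted with cumulative weight:
  x=9 (Denby, w=20) cum 20
  x=12 (Calder, w=50) cum 70
  x=15 (Brookfield, w=120) cum 190  ← median
  x=24 (Ashton, w=80) cum 270
⇒ x* = 15
y-coordinate, sorted with cumulative weight:
  y=1 (Denby, w=20) cum 20
  y=5 (Brookfield, w=120) cum 140  ← median
  y=14 (Calder, w=50) cum 190
  y=19 (Ashton, w=80) cum 270
⇒ y* = 5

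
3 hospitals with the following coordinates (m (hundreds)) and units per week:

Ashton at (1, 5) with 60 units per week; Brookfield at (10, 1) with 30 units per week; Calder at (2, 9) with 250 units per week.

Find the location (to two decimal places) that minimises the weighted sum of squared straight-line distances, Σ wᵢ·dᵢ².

The minimiser of Σwᵢ‖p−pᵢ‖² is the weighted centroid p* = (Σwᵢpᵢ)/(Σwᵢ).
Σwᵢ = 340.
Σwᵢxᵢ = 60·1 + 30·10 + 250·2 = 860.
Σwᵢyᵢ = 60·5 + 30·1 + 250·9 = 2580.
x* = 860/340 = 2.53, y* = 2580/340 = 7.59.

(2.53, 7.59)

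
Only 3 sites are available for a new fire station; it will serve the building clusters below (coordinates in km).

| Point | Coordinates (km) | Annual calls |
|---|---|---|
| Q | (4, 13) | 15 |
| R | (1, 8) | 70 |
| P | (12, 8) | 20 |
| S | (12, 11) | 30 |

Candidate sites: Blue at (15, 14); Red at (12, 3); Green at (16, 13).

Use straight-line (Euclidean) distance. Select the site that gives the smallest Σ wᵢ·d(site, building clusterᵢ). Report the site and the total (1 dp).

Red, total 1377.9 km

Total weighted distance at each candidate:
  Blue (15, 14): total = 1493.3
  Red (12, 3): total = 1377.9
  Green (16, 13): total = 1549.0
Minimum is at Red with total 1377.9 km.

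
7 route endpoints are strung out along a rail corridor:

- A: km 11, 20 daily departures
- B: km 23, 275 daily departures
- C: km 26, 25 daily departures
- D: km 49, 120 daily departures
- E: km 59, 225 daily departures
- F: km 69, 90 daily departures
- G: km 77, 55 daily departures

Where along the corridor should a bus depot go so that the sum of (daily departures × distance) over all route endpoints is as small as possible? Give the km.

x = 49

For a sum of weighted absolute distances on a line, the optimum is the weighted median (not the mean). Total weight W = 810; half-weight = 405.
Sort by position and accumulate weight:
  km 11 (A, w=20) → cum 20
  km 23 (B, w=275) → cum 295
  km 26 (C, w=25) → cum 320
  km 49 (D, w=120) → cum 440  ≥ 405 → median here
  km 59 (E, w=225) → cum 665
  km 69 (F, w=90) → cum 755
  km 77 (G, w=55) → cum 810
Optimal location: km 49.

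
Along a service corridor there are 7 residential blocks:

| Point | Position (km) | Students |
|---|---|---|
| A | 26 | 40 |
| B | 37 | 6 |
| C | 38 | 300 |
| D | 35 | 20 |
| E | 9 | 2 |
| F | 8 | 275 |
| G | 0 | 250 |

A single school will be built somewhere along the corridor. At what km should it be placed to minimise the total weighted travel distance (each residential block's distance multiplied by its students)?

x = 8

For a sum of weighted absolute distances on a line, the optimum is the weighted median (not the mean). Total weight W = 893; half-weight = 446.5.
Sort by position and accumulate weight:
  km 0 (G, w=250) → cum 250
  km 8 (F, w=275) → cum 525  ≥ 446.5 → median here
  km 9 (E, w=2) → cum 527
  km 26 (A, w=40) → cum 567
  km 35 (D, w=20) → cum 587
  km 37 (B, w=6) → cum 593
  km 38 (C, w=300) → cum 893
Optimal location: km 8.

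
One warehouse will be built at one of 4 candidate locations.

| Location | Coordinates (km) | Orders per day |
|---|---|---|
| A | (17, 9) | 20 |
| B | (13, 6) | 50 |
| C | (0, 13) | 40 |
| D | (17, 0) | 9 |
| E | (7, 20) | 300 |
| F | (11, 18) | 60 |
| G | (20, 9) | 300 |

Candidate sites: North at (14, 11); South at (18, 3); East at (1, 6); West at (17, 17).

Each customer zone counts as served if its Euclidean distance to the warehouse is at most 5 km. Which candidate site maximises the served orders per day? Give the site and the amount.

North, covering 20

Coverage radius r = 5 km; a point is covered iff (Δx)²+(Δy)² ≤ 5² = 25.
  North (14, 11): covers {A} → 20
  South (18, 3): covers {D} → 9
  East (1, 6): covers {none} → 0
  West (17, 17): covers {none} → 0
Maximum coverage at North: 20 orders per day.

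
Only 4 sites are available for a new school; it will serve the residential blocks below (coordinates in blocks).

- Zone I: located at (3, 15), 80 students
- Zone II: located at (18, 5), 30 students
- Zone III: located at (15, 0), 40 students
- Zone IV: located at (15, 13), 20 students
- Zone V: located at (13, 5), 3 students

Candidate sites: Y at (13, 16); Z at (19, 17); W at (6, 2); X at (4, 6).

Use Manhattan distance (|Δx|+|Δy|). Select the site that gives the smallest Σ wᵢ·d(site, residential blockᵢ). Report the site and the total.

Y, total 2213 blocks

Total weighted distance at each candidate:
  Y (13, 16): total = 2213
  Z (19, 17): total = 2884
  W (6, 2): total = 2600
  X (4, 6): total = 2320
Minimum is at Y with total 2213 blocks.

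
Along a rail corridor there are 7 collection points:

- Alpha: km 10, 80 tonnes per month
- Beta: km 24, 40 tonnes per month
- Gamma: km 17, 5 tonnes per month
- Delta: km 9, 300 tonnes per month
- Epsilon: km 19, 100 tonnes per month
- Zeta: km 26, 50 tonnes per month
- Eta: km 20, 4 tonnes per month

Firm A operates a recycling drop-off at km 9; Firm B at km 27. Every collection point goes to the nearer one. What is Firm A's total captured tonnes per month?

385

The indifferent point is the midpoint (9+27)/2 = 18; collection points left of it (closer to Firm A at 9) go to Firm A, those right go to Firm B.
  Delta at 9 (w=300) → Firm A
  Alpha at 10 (w=80) → Firm A
  Gamma at 17 (w=5) → Firm A
  Epsilon at 19 (w=100) → Firm B
  Eta at 20 (w=4) → Firm B
  Beta at 24 (w=40) → Firm B
  Zeta at 26 (w=50) → Firm B
Firm A captures 385; Firm B captures 194.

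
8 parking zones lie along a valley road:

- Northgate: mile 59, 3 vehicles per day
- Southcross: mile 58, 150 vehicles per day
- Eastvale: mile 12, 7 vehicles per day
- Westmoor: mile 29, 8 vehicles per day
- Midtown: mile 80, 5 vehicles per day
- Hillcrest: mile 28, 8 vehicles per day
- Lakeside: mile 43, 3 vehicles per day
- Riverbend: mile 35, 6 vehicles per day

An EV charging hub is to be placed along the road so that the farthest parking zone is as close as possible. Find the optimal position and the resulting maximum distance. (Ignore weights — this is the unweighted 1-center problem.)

The 1-center on a line is the midpoint of the two extreme points: leftmost at 12, rightmost at 80.
Optimal location = (12 + 80)/2 = 46; maximum distance = (80 − 12)/2 = 34.

location 46, max distance 34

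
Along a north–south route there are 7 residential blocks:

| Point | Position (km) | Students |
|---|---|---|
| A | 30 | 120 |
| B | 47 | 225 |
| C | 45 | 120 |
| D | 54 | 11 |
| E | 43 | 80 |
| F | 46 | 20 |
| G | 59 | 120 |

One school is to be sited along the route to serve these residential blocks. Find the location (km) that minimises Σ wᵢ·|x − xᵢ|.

x = 47

For a sum of weighted absolute distances on a line, the optimum is the weighted median (not the mean). Total weight W = 696; half-weight = 348.
Sort by position and accumulate weight:
  km 30 (A, w=120) → cum 120
  km 43 (E, w=80) → cum 200
  km 45 (C, w=120) → cum 320
  km 46 (F, w=20) → cum 340
  km 47 (B, w=225) → cum 565  ≥ 348 → median here
  km 54 (D, w=11) → cum 576
  km 59 (G, w=120) → cum 696
Optimal location: km 47.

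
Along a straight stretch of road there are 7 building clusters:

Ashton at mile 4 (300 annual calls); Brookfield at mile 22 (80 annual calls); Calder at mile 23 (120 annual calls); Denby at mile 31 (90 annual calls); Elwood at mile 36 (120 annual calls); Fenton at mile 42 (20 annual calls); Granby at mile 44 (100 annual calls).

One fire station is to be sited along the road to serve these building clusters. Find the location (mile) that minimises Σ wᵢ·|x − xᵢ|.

x = 23

For a sum of weighted absolute distances on a line, the optimum is the weighted median (not the mean). Total weight W = 830; half-weight = 415.
Sort by position and accumulate weight:
  mile 4 (Ashton, w=300) → cum 300
  mile 22 (Brookfield, w=80) → cum 380
  mile 23 (Calder, w=120) → cum 500  ≥ 415 → median here
  mile 31 (Denby, w=90) → cum 590
  mile 36 (Elwood, w=120) → cum 710
  mile 42 (Fenton, w=20) → cum 730
  mile 44 (Granby, w=100) → cum 830
Optimal location: mile 23.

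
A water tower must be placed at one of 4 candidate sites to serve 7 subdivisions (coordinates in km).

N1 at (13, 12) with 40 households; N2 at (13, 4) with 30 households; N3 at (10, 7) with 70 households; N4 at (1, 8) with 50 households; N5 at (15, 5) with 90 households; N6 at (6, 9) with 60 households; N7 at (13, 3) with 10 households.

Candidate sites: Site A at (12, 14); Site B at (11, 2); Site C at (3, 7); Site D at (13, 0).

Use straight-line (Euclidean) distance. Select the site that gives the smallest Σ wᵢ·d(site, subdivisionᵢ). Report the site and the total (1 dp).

Total weighted distance at each candidate:
  Site A (12, 14): total = 2959.9
  Site B (11, 2): total = 2421.3
  Site C (3, 7): total = 2781.2
  Site D (13, 0): total = 3053.0
Minimum is at Site B with total 2421.3 km.

Site B, total 2421.3 km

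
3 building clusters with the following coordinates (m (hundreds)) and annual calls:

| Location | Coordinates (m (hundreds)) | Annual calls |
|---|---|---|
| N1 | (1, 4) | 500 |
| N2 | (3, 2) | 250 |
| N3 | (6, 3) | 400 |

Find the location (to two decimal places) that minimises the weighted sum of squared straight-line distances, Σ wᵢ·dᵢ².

The minimiser of Σwᵢ‖p−pᵢ‖² is the weighted centroid p* = (Σwᵢpᵢ)/(Σwᵢ).
Σwᵢ = 1150.
Σwᵢxᵢ = 500·1 + 250·3 + 400·6 = 3650.
Σwᵢyᵢ = 500·4 + 250·2 + 400·3 = 3700.
x* = 3650/1150 = 3.17, y* = 3700/1150 = 3.22.

(3.17, 3.22)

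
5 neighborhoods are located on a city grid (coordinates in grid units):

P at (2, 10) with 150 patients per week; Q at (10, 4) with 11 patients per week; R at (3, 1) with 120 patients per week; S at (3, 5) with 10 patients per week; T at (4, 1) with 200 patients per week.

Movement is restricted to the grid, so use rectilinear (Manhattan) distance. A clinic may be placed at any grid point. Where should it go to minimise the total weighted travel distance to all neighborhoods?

Manhattan distance separates: Σwᵢ(|x−xᵢ|+|y−yᵢ|) = Σwᵢ|x−xᵢ| + Σwᵢ|y−yᵢ|, so x and y are optimised independently as 1-D weighted medians.
Total weight W = 491; half = 245.5.
x-coordinate, sorted with cumulative weight:
  x=2 (P, w=150) cum 150
  x=3 (R, w=120) cum 270  ← median
  x=3 (S, w=10) cum 280
  x=4 (T, w=200) cum 480
  x=10 (Q, w=11) cum 491
⇒ x* = 3
y-coordinate, sorted with cumulative weight:
  y=1 (R, w=120) cum 120
  y=1 (T, w=200) cum 320  ← median
  y=4 (Q, w=11) cum 331
  y=5 (S, w=10) cum 341
  y=10 (P, w=150) cum 491
⇒ y* = 1

(3, 1)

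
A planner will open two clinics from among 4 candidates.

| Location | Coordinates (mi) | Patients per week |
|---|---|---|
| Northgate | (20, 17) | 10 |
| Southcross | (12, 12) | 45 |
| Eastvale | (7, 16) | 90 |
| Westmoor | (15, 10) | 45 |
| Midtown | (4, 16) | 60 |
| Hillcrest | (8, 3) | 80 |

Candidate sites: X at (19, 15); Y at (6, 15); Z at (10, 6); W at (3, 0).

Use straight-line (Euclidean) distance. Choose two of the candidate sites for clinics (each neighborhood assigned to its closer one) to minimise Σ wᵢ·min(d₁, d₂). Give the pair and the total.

{Y, Z}, total 1264.1

Evaluate every pair (each demand assigned to the nearer of the two):
  {Y, Z}: total = 1264.1
  {Y, W}: total = 1634.5
  {X, Y}: total = 1847.1
  {X, Z}: total = 2522.9
  {Z, W}: total = 2649.2
  {X, W}: total = 3105.4
Best pair: {Y, Z} with total 1264.1.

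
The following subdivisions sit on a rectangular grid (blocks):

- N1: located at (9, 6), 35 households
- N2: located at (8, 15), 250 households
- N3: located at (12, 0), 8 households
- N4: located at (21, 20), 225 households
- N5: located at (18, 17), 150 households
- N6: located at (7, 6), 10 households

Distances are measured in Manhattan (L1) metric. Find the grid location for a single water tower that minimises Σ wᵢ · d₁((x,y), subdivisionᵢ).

Manhattan distance separates: Σwᵢ(|x−xᵢ|+|y−yᵢ|) = Σwᵢ|x−xᵢ| + Σwᵢ|y−yᵢ|, so x and y are optimised independently as 1-D weighted medians.
Total weight W = 678; half = 339.
x-coordinate, sorted with cumulative weight:
  x=7 (N6, w=10) cum 10
  x=8 (N2, w=250) cum 260
  x=9 (N1, w=35) cum 295
  x=12 (N3, w=8) cum 303
  x=18 (N5, w=150) cum 453  ← median
  x=21 (N4, w=225) cum 678
⇒ x* = 18
y-coordinate, sorted with cumulative weight:
  y=0 (N3, w=8) cum 8
  y=6 (N1, w=35) cum 43
  y=6 (N6, w=10) cum 53
  y=15 (N2, w=250) cum 303
  y=17 (N5, w=150) cum 453  ← median
  y=20 (N4, w=225) cum 678
⇒ y* = 17

(18, 17)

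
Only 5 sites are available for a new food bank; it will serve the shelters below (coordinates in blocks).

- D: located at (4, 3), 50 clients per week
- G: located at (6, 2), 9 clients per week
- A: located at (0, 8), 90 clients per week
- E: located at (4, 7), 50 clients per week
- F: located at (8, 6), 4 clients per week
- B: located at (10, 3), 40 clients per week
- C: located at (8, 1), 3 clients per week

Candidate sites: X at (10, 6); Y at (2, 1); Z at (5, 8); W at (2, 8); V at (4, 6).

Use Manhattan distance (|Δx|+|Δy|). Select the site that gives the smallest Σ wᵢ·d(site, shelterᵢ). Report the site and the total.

V, total 1197 blocks

Total weighted distance at each candidate:
  X (10, 6): total = 2101
  Y (2, 1): total = 1917
  Z (5, 8): total = 1363
  W (2, 8): total = 1361
  V (4, 6): total = 1197
Minimum is at V with total 1197 blocks.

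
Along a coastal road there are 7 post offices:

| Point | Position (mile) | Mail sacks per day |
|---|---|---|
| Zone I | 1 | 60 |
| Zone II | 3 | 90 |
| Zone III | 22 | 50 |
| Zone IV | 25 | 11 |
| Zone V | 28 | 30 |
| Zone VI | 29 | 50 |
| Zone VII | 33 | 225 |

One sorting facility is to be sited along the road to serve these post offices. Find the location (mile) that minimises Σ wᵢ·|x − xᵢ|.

x = 29

For a sum of weighted absolute distances on a line, the optimum is the weighted median (not the mean). Total weight W = 516; half-weight = 258.
Sort by position and accumulate weight:
  mile 1 (Zone I, w=60) → cum 60
  mile 3 (Zone II, w=90) → cum 150
  mile 22 (Zone III, w=50) → cum 200
  mile 25 (Zone IV, w=11) → cum 211
  mile 28 (Zone V, w=30) → cum 241
  mile 29 (Zone VI, w=50) → cum 291  ≥ 258 → median here
  mile 33 (Zone VII, w=225) → cum 516
Optimal location: mile 29.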